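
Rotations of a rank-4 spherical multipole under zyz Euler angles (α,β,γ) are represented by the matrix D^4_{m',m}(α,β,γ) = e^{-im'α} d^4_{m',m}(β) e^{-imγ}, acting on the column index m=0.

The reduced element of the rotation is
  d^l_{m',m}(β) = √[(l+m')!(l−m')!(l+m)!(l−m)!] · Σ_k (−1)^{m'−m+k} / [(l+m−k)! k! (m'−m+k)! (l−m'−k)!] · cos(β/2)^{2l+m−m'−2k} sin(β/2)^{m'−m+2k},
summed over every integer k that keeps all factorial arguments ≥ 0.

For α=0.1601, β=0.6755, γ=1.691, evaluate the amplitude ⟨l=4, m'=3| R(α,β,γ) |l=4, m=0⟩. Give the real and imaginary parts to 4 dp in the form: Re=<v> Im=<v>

Split into d^4_{3,0}(β=0.6755) × two z-phases.
c=cos(0.675500/2)=0.943503, s=sin(0.675500/2)=0.331365; N=√[5040·1·24·24]=1703.830978
k: max(0,(0)−(3))=0 … min(4+(0),4−(3))=1
  k=0: (−1)^3·1703.8310/(144)·0.9435^5·0.3314^3 = -0.321884
  k=1: (−1)^4·1703.8310/(144)·0.9435^3·0.3314^5 = +0.039703
d^4_{3,0}(0.6755) = -0.321884 +0.039703 = -0.282181
D = (+0.886856-0.462045i)·(-0.282181)·(+1.000000+0.000000i) = -0.250254+0.130380i

Re=-0.2503 Im=0.1304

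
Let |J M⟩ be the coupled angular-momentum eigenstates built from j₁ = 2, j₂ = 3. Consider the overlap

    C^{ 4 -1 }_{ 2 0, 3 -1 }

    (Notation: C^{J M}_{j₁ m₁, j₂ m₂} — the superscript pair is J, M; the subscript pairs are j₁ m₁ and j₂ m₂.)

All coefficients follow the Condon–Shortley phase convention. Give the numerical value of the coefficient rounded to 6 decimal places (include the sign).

triangle: 1!·3!·5!/10! = 720/3628800
(j±m)!: 2!·2!·2!·4!·3!·5! = 138240
prefactor² = (2J+1)·Δ·N² = 1728/7
  k=0: +1/(0!·1!·2!·2!·1!·3!) = 1/24
  k=1: −1/(1!·0!·1!·1!·2!·4!) = -1/48
Σ = 1/48  ⇒  CG² = 1728/7·(1/48)² = 3/28
CG = +√(3/28) = +0.327327

+√(3/28) ≈ +0.327327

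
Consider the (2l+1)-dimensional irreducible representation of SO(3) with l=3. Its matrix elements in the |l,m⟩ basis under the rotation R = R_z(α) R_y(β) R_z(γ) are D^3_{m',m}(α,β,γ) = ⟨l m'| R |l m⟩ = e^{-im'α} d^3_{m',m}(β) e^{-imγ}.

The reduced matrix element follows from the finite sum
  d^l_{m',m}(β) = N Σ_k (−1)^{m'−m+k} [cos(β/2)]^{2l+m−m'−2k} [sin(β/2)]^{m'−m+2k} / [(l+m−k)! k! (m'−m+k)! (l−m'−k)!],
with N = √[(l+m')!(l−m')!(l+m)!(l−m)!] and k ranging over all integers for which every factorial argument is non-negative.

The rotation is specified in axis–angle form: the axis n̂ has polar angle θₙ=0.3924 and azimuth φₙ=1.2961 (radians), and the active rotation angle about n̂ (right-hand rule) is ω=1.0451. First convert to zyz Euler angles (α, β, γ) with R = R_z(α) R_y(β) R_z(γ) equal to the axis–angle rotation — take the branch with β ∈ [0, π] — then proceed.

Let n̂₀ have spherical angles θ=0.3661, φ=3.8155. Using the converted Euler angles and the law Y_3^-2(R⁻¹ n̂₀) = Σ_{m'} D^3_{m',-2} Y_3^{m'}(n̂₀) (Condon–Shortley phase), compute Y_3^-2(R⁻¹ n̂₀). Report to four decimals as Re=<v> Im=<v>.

Re=0.1695 Im=0.2930

Axis–angle → zyz. n̂ = (sinθₙcosφₙ, sinθₙsinφₙ, cosθₙ) = (+0.103730, +0.368070, +0.923994), ω = 1.0451.
R = I cosω + sinω [n̂]ₓ + (1−cosω) n̂n̂ᵀ gives
  R = [+0.507176, -0.780211, +0.366120; +0.818252, +0.569307, +0.079706; -0.270622, +0.259153, +0.927148]
β = atan2(√(R₁₃²+R₂₃²), R₃₃) = 0.384068; α = atan2(R₂₃, R₁₃) mod 2π = 0.214360; γ = atan2(R₃₂, −R₃₁) mod 2π = 0.763753
Need the full column D^3_{m',-2} for m'=−3..3 at α=0.2144, β=0.3841, γ=0.7638.
cos(β/2)=0.981618, sin(β/2)=0.190856
d^3_{-3,-2}: single k=1 term ⇒ +0.426083;  D = -0.240511+0.351712i
d^3_{-2,-2}: k∈[0..1] ⇒ +0.894654 -0.169103 = +0.725551;  D = -0.272776+0.672322i
d^3_{-1,-2}: k∈[0..1] ⇒ -0.550071 +0.041589 = -0.508482;  D = +0.086562-0.501060i
d^3_{0,-2}: k∈[0..1] ⇒ +0.185243 -0.007003 = +0.178241;  D = +0.007714+0.178074i
d^3_{1,-2}: k∈[0..1] ⇒ -0.041589 +0.000786 = -0.040803;  D = -0.010397-0.039456i
d^3_{2,-2}: k∈[0..1] ⇒ +0.006393 -0.000048 = +0.006344;  D = +0.002885+0.005651i
d^3_{3,-2}: single k=0 term ⇒ -0.000609;  D = -0.000386-0.000471i
Y_3^{m'}(θ=0.3661,φ=3.8155) and Σ D·Y over m':
  (-0.2405+0.3517i)·(+0.0083+0.0172i)  (-0.2728+0.6723i)·(+0.0270-0.1193i)  (+0.0866-0.5011i)·(-0.3037+0.2425i)  (+0.0077+0.1781i)·(+0.4736+0.0000i)  (-0.0104-0.0395i)·(+0.3037+0.2425i)  (+0.0029+0.0057i)·(+0.0270+0.1193i)  (-0.0004-0.0005i)·(-0.0083+0.0172i)
Y_3^-2(R⁻¹ n̂) = +0.169453+0.292988i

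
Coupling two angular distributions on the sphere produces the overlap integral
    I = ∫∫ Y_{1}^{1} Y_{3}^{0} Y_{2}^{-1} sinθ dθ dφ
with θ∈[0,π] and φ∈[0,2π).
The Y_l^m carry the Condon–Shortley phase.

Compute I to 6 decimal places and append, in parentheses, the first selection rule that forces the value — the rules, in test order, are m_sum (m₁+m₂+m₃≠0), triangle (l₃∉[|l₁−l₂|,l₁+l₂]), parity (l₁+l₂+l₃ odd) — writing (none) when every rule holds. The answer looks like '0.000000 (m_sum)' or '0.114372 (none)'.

0.143048 (none)

m-sum 0 ✓  L=6 even ✓  2≤2≤4 ✓
Π(2lᵢ+1) = 3×7×5 = 105
triangle coeff Δ(1,3,2) = 1/105
Σ_t [1,1]: t=1:−1/4 = -1/4
(3j)²=3/35 [(1 3 2; 0 0 0)], sign=-1
Σ_t [0,0]: t=0:+1/12 = 1/12
(3j)²=1/35 [(1 3 2; 1 0 -1)], sign=-1
⇒ 4πI² = 9/35
I = (+1)√(9/35/(4π)) = 0.14304817
No selection rule forces the value: the integral is nonzero (none).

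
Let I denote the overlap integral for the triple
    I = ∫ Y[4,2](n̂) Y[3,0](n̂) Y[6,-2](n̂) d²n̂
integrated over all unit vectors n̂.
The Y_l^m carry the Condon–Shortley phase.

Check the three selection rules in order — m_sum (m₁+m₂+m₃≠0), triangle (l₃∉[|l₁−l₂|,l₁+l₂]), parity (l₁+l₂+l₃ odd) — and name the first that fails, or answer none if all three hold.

Σmᵢ = 0  ✓
l₃∈[|l₁−l₂|,l₁+l₂]=[1,7], have l₃=6  ✓
Σlᵢ = 13 ⇒ odd  ✗

parity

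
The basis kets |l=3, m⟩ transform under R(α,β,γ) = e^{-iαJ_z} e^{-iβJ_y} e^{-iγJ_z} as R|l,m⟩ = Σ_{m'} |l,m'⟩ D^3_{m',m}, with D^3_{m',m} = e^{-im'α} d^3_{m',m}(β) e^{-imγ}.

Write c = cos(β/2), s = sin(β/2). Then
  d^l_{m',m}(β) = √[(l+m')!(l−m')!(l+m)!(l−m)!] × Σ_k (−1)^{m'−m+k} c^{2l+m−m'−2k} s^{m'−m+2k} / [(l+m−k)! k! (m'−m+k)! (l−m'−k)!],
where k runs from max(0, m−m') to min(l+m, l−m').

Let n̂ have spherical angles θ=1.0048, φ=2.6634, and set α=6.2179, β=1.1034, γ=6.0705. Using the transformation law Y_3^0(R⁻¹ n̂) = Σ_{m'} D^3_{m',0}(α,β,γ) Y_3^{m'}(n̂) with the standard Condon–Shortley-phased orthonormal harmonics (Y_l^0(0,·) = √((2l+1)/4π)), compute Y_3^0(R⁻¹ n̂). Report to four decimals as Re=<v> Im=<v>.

Re=0.3338 Im=0.0000

Need the full column D^3_{m',0} for m'=−3..3 at α=6.2179, β=1.1034, γ=6.0705.
cos(β/2)=0.851635, sin(β/2)=0.524136
d^3_{-3,0}: single k=3 term ⇒ +0.397747;  D = +0.390142-0.077404i
d^3_{-2,0}: k∈[2..3] ⇒ +0.791520 -0.299808 = +0.491712;  D = +0.487526-0.064021i
d^3_{-1,0}: k∈[1..3] ⇒ +0.813394 -0.924280 +0.116698 = +0.005813;  D = +0.005800-0.000379i
d^3_{0,0}: k∈[0..3] ⇒ +0.381523 -1.300599 +0.492634 -0.020733 = -0.447176;  D = -0.447176+0.000000i
d^3_{1,0}: k∈[0..2] ⇒ -0.813394 +0.924280 -0.116698 = -0.005813;  D = -0.005800-0.000379i
d^3_{2,0}: k∈[0..1] ⇒ +0.791520 -0.299808 = +0.491712;  D = +0.487526+0.064021i
d^3_{3,0}: single k=0 term ⇒ -0.397747;  D = -0.390142-0.077404i
Y_3^{m'}(θ=1.0048,φ=2.6634) and Σ D·Y over m':
  (+0.3901-0.0774i)·(-0.0341-0.2486i)  (+0.4875-0.0640i)·(+0.2251+0.3190i)  (+0.0058-0.0004i)·(-0.1060-0.0550i)  (-0.4472+0.0000i)·(-0.3126+0.0000i)  (-0.0058-0.0004i)·(+0.1060-0.0550i)  (+0.4875+0.0640i)·(+0.2251-0.3190i)  (-0.3901-0.0774i)·(+0.0341-0.2486i)
Y_3^0(R⁻¹ n̂) = +0.333774+0.000000i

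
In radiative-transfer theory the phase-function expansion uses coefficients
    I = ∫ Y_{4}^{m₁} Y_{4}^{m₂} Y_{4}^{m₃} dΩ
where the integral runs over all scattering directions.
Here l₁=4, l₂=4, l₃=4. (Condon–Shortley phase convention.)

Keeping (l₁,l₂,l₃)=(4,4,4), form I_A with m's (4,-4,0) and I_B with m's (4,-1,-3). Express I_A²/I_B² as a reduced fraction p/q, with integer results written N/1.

2/5

Shared (l₁,l₂,l₃)=(4,4,4): N and (l;000)² cancel in I_A²/I_B².
A: Δ = 4!·4!·4!/13! = 1/450450; Racah Σ t=0..0: t=0:+1/13824 = 1/13824; ⇒ 3j(4 4 4; 4 -4 0)² = 14/1287, sgn +1
B: Δ = 4!·4!·4!/13! = 1/450450; Racah Σ t=0..0: t=0:+1/3456 = 1/3456; ⇒ 3j(4 4 4; 4 -1 -3)² = 35/1287, sgn -1
I_A²/I_B² = (14/1287)/(35/1287) = 2/5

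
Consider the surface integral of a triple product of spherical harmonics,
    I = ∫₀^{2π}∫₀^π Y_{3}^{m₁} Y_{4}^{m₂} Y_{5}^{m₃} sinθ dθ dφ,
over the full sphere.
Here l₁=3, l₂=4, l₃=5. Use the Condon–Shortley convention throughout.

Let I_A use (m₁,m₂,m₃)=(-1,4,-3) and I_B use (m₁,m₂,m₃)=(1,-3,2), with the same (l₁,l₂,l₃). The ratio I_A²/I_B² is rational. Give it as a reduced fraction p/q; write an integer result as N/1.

Same 3,4,5: normalisation and zero-m 3j drop out of the ratio.
A: Δ: 2! 4! 6! / 13! → 1/180180; sum: t=2:+1/5760 = 1/5760; 3j²(3 4 5; -1 4 -3) = Δ·Π!·Σ² = 56/2145  (sign +1)
B: Δ: 2! 4! 6! / 13! → 1/180180; sum: t=0:+1/960 t=1:−1/4320 = 7/8640; 3j²(3 4 5; 1 -3 2) = Δ·Π!·Σ² = 343/12870  (sign -1)
I_A²/I_B² = (56/2145)/(343/12870) = 48/49

48/49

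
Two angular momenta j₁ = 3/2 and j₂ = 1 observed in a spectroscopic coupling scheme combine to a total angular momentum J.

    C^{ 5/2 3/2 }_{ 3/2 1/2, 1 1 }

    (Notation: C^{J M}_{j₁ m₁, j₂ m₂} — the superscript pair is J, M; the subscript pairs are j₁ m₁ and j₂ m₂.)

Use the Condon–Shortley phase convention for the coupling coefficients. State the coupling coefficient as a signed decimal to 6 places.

+0.774597  (= +√(3/5))

triangle: 0!·3!·2!/6! = 12/720
(j±m)!: 2!·1!·2!·0!·4!·1! = 96
prefactor² = (2J+1)·Δ·N² = 48/5
  k=0: +1/(0!·0!·1!·2!·2!·0!) = 1/4
Σ = 1/4  ⇒  CG² = 48/5·(1/4)² = 3/5
CG = +√(3/5) = +0.774597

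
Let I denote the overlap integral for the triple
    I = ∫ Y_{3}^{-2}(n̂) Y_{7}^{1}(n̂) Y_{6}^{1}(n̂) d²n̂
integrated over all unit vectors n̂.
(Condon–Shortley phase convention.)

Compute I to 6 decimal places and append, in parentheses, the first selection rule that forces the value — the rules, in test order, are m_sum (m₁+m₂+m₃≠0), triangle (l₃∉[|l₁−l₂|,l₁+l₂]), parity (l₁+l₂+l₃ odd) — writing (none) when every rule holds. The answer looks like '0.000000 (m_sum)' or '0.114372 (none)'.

Rules hold: Σm=0, L=16 even, 4≤6≤10.
N = 7·15·13 = 1365
Δ = 4!·2!·10!/17! = 1/2042040
Racah Σ t=1..3: t=1:−1/207360 t=2:+1/57600 t=3:−1/207360 = 1/129600
⇒ 3j(3 7 6; 0 0 0)² = 168/12155, sgn +1
Racah Σ t=3..4: t=3:−1/172800 t=4:+1/414720 = -7/2073600
⇒ 3j(3 7 6; -2 1 1)² = 343/29172, sgn +1
4πI² = N·(3j₀)²·(3jₘ)² = 100842/454597
I = +1·√(0.221827/4π) = 0.13286253
No selection rule forces the value: the integral is nonzero (none).

0.132863 (none)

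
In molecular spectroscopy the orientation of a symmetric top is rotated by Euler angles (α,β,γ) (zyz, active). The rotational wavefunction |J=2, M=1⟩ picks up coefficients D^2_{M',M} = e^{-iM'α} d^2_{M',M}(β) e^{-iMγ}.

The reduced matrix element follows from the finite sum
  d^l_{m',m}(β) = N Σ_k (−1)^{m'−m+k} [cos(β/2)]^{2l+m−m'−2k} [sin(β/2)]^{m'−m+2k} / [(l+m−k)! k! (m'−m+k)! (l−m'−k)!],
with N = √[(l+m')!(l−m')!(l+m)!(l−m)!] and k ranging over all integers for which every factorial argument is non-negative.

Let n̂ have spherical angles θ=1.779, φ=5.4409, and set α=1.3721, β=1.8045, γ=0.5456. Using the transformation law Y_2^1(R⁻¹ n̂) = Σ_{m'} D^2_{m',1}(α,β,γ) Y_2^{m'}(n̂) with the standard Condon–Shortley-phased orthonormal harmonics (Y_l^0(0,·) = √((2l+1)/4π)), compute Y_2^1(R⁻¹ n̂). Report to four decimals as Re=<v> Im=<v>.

Re=-0.0477 Im=-0.3412

Need the full column D^2_{m',1} for m'=−2..2 at α=1.3721, β=1.8045, γ=0.5456.
cos(β/2)=0.619846, sin(β/2)=0.784724
d^2_{-2,1}: single k=3 term ⇒ +0.599051;  D = -0.351864+0.484824i
d^2_{-1,1}: k∈[2..3] ⇒ +0.709777 -0.379199 = +0.330579;  D = +0.223952+0.243162i
d^2_{0,1}: k∈[1..2] ⇒ +0.457766 -0.733685 = -0.275919;  D = -0.235860+0.143183i
d^2_{1,1}: k∈[0..1] ⇒ +0.147617 -0.709777 = -0.562161;  D = +0.191128+0.528673i
d^2_{2,1}: single k=0 term ⇒ -0.373764;  D = +0.369667-0.055192i
Y_2^{m'}(θ=1.779,φ=5.4409) and Σ D·Y over m':
  (-0.3519+0.4848i)·(-0.0420+0.3674i)  (+0.2240+0.2432i)·(-0.1040-0.1166i)  (-0.2359+0.1432i)·(-0.2750+0.0000i)  (+0.1911+0.5287i)·(+0.1040-0.1166i)  (+0.3697-0.0552i)·(-0.0420-0.3674i)
Y_2^1(R⁻¹ n̂) = -0.047718-0.341174i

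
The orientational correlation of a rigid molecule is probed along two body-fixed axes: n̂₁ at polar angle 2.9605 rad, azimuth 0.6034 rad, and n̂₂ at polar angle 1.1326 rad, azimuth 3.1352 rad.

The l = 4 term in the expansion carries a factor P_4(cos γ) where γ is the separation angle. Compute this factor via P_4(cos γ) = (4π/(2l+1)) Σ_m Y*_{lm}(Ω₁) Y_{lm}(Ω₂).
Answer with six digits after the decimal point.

Addition theorem: P_4(cos γ) = (4π/9) Σ_m Y*_{lm}(Ω₁) Y_{lm}(Ω₂), m = −4…4:
  [-4]  conj(Y_{4,-4})(Ω₁) = -0.000348+0.000310i ; Y_{4,-4}(Ω₂) = +0.297435+0.007607i ; Δ = -0.000106+0.000090i
  [-3]  conj(Y_{4,-3})(Ω₁) = +0.001706-0.006988i ; Y_{4,-3}(Ω₂) = -0.394260-0.007562i ; Δ = -0.000725+0.002742i
  [-2]  conj(Y_{4,-2})(Ω₁) = +0.022302+0.058539i ; Y_{4,-2}(Ω₂) = +0.071381+0.000913i ; Δ = +0.001538+0.004199i
  [-1]  conj(Y_{4,-1})(Ω₁) = -0.260376-0.179436i ; Y_{4,-1}(Ω₂) = +0.316225+0.002022i ; Δ = -0.081975-0.057268i
  [+0]  conj(Y_{4,0})(Ω₁) = +0.712923-0.000000i ; Y_{4,0}(Ω₂) = -0.133991+0.000000i ; Δ = -0.095526+0.000000i
  [+1]  conj(Y_{4,1})(Ω₁) = +0.260376-0.179436i ; Y_{4,1}(Ω₂) = -0.316225+0.002022i ; Δ = -0.081975+0.057268i
  [+2]  conj(Y_{4,2})(Ω₁) = +0.022302-0.058539i ; Y_{4,2}(Ω₂) = +0.071381-0.000913i ; Δ = +0.001538-0.004199i
  [+3]  conj(Y_{4,3})(Ω₁) = -0.001706-0.006988i ; Y_{4,3}(Ω₂) = +0.394260-0.007562i ; Δ = -0.000725-0.002742i
  [+4]  conj(Y_{4,4})(Ω₁) = -0.000348-0.000310i ; Y_{4,4}(Ω₂) = +0.297435-0.007607i ; Δ = -0.000106-0.000090i
Accumulated sum -0.258060+0.000000i; after 4π/(2l+1) scaling, -0.360320+0.000000i ⇒ P_4 = -0.360320

-0.360320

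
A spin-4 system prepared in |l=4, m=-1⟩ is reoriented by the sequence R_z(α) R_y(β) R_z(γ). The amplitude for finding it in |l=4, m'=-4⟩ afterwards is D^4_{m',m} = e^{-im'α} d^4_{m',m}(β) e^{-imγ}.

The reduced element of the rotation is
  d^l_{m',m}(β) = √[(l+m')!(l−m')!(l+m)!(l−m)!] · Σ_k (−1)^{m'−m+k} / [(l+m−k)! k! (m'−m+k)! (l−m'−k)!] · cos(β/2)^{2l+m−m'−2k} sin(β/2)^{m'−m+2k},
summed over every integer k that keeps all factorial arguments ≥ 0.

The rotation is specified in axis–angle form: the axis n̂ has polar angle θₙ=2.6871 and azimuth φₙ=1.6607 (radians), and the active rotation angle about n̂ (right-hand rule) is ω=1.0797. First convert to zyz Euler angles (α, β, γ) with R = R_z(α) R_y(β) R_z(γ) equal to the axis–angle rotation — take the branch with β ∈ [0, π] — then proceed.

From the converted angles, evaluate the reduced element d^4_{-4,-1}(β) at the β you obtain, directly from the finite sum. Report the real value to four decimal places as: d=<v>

Axis–angle → zyz. n̂ = (sinθₙcosφₙ, sinθₙsinφₙ, cosθₙ) = (-0.039415, +0.437234, -0.898484), ω = 1.0797.
R = I cosω + sinω [n̂]ₓ + (1−cosω) n̂n̂ᵀ gives
  R = [+0.472414, +0.783191, +0.404273; -0.801404, +0.572610, -0.172826; -0.366847, -0.242340, +0.898162]
β = atan2(√(R₁₃²+R₂₃²), R₃₃) = 0.455226; α = atan2(R₂₃, R₁₃) mod 2π = 5.879199; γ = atan2(R₃₂, −R₃₁) mod 2π = 5.699392
d^4_{-4,-1}(β=0.4552) via the finite sum:
Half-angle: c=0.974208, s=0.225653. N=√(1·40320·6·120)=5387.986637
The bounds max(0,m−m')=3 and min(l+m,l−m')=3 give 1 term
  k=3: (−1)^0·5387.9866/(720)·0.9742^5·0.2257^3 = +0.075452
d^4_{-4,-1}(0.4552) = +0.075452

d=0.0755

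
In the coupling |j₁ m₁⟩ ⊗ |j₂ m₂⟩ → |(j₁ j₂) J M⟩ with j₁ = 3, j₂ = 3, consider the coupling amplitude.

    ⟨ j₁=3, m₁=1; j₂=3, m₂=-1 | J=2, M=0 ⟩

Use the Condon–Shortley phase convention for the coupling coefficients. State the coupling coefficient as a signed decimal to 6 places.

-0.327327  (= −√(3/28))

j₁+j₂−J=4  J+j₁−j₂=2  J−j₁+j₂=2  j₁+j₂+J+1=9
(j₁±m₁, j₂±m₂, J±M) = (4,2,2,4,2,2)
P² = 256/21
sum k=0..2:
  [0] +1/96 = 1/96
  [1] −1/6 = -1/6
  [2] +1/16 = 1/16
S = -3/32
C² = P²·S² = 3/28 ; C = -0.327327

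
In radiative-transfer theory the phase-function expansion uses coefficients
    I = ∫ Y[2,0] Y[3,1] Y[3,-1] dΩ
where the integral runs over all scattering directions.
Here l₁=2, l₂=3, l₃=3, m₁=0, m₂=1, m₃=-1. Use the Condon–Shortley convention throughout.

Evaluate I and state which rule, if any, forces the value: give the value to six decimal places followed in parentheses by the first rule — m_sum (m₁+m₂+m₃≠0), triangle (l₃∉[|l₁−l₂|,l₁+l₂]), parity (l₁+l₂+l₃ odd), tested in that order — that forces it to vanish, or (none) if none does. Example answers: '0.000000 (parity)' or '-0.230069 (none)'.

-0.126157 (none)

Rules hold: Σm=0, L=8 even, 1≤3≤5.
N = 5·7·7 = 245
Δ = 2!·2!·4!/9! = 1/3780
Racah Σ t=0..2: t=0:+1/24 t=1:−1/4 t=2:+1/24 = -1/6
⇒ 3j(2 3 3; 0 0 0)² = 4/105, sgn +1
Racah Σ t=0..2: t=0:+1/96 t=1:−1/6 t=2:+1/16 = -3/32
⇒ 3j(2 3 3; 0 1 -1)² = 3/140, sgn -1
4πI² = N·(3j₀)²·(3jₘ)² = 1/5
I = -1·√(0.2/4π) = -0.12615663
No selection rule forces the value: the integral is nonzero (none).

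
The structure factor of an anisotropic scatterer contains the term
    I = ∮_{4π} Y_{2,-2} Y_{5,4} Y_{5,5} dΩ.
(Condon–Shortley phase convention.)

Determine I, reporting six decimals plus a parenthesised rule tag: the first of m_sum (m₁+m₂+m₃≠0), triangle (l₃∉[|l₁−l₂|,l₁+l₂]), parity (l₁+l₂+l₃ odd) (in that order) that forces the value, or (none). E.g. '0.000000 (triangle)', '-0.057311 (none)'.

0.000000 (m_sum)

Σmᵢ = 7 ≠ 0, so the φ-integral vanishes; I = 0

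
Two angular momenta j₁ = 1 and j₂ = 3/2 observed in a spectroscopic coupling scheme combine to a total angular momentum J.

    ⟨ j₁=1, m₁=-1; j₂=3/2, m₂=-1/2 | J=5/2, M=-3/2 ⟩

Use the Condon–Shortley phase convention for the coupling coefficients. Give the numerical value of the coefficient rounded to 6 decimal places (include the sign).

triangle: 0!*2!*3!/6! = 12/720
(j±m)!: 0!*2!*1!*2!*1!*4! = 96
prefactor² = (2J+1)*Δ*N² = 48/5
  k=0: +1/(0!*0!*2!*1!*0!*2!) = 1/4
Σ = 1/4  ⇒  CG² = 48/5*(1/4)² = 3/5
CG = +√(3/5) = +0.774597

+0.774597  (= +√(3/5))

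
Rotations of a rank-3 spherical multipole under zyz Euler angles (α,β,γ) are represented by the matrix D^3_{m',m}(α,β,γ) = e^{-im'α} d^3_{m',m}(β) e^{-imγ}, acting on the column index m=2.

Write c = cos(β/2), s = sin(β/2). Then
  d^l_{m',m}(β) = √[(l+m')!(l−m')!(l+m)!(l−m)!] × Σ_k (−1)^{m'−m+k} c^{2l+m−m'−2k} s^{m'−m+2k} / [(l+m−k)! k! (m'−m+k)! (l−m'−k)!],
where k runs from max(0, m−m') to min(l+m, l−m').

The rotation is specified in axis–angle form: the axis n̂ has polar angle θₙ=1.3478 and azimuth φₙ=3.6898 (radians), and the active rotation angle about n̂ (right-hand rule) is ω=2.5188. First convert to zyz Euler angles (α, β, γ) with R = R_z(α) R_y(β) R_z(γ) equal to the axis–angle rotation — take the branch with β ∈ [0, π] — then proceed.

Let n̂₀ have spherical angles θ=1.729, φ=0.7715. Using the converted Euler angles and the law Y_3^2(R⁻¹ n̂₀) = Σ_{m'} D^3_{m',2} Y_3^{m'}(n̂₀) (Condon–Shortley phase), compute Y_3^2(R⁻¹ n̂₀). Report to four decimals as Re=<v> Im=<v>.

Re=-0.1089 Im=-0.0853

Axis–angle → zyz. n̂ = (sinθₙcosφₙ, sinθₙsinφₙ, cosθₙ) = (-0.832328, -0.508254, +0.221153), ω = 2.5188.
R = I cosω + sinω [n̂]ₓ + (1−cosω) n̂n̂ᵀ gives
  R = [+0.443221, +0.637644, -0.630052; +0.895644, -0.344108, +0.281801; -0.037117, -0.689202, -0.723618]
β = atan2(√(R₁₃²+R₂₃²), R₃₃) = 2.379826; α = atan2(R₂₃, R₁₃) mod 2π = 2.721014; γ = atan2(R₃₂, −R₃₁) mod 2π = 4.766192
Need the full column D^3_{m',2} for m'=−3..3 at α=2.7210, β=2.3798, γ=4.7662.
cos(β/2)=0.371740, sin(β/2)=0.928337
d^3_{-3,2}: single k=5 term ⇒ +0.627831;  D = +0.125626-0.615135i
d^3_{-2,2}: k∈[4..5] ⇒ +0.513182 -0.640078 = -0.126896;  D = +0.073941-0.103128i
d^3_{-1,2}: k∈[3..4] ⇒ +0.259936 -0.810527 = -0.550591;  D = -0.475558+0.277479i
d^3_{0,2}: k∈[2..3] ⇒ +0.090143 -0.562163 = -0.472020;  D = +0.469290-0.050694i
d^3_{1,2}: k∈[1..2] ⇒ +0.020840 -0.259936 = -0.239095;  D = -0.227481-0.073615i
d^3_{2,2}: k∈[0..1] ⇒ +0.002639 -0.082289 = -0.079650;  D = +0.059164+0.053326i
d^3_{3,2}: single k=0 term ⇒ -0.016143;  D = -0.006533-0.014762i
Y_3^{m'}(θ=1.729,φ=0.7715) and Σ D·Y over m':
  (+0.1256-0.6151i)·(-0.2720-0.2957i)  (+0.0739-0.1031i)·(-0.0044+0.1570i)  (-0.4756+0.2775i)·(-0.2004+0.1949i)  (+0.4693-0.0507i)·(+0.1691+0.0000i)  (-0.2275-0.0736i)·(+0.2004+0.1949i)  (+0.0592+0.0533i)·(-0.0044-0.1570i)  (-0.0065-0.0148i)·(+0.2720-0.2957i)
Y_3^2(R⁻¹ n̂) = -0.108909-0.085315i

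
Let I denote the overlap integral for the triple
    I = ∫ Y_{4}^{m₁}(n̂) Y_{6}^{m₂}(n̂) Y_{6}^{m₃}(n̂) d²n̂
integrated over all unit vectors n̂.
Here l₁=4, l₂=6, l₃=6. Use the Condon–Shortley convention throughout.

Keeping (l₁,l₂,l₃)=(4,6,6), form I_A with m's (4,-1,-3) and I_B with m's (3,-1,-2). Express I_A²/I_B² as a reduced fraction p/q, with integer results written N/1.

Same 4,6,6: normalisation and zero-m 3j drop out of the ratio.
A: Δ: 4! 4! 8! / 17! → 1/15315300; sum: t=0:+1/414720 = 1/414720; 3j²(4 6 6; 4 -1 -3) = Δ·Π!·Σ² = 49/2431  (sign -1)
B: Δ: 4! 4! 8! / 17! → 1/15315300; sum: t=0:+1/103680 t=1:−1/82944 = -1/414720; 3j²(4 6 6; 3 -1 -2) = Δ·Π!·Σ² = 49/43758  (sign -1)
I_A²/I_B² = (49/2431)/(49/43758) = 18/1

18/1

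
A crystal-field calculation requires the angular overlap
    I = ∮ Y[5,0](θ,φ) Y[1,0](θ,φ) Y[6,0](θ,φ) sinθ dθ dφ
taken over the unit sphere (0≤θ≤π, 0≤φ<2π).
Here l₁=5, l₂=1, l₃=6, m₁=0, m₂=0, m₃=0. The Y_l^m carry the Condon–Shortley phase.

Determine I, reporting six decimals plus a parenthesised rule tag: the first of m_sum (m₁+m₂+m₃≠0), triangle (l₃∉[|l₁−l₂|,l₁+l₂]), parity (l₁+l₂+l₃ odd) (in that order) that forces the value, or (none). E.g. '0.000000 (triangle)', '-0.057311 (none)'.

0.245154 (none)

Checks pass: Σm=0; 12 even; l₃=6∈[4,6].
(2·5+1)(2·1+1)(2·6+1) = 429
Δ: 0! 10! 2! / 13! → 1/858
sum: t=0:+1/14400 = 1/14400
3j²(5 1 6; 0 0 0) = Δ·Π!·Σ² = 6/143  (sign +1)
(m-triple is (0,0,0) — same symbol as above.)
combine: 4πI² = 429·6/143·6/143 = 108/143
take √, sign +1: I = 0.24515397
No selection rule forces the value: the integral is nonzero (none).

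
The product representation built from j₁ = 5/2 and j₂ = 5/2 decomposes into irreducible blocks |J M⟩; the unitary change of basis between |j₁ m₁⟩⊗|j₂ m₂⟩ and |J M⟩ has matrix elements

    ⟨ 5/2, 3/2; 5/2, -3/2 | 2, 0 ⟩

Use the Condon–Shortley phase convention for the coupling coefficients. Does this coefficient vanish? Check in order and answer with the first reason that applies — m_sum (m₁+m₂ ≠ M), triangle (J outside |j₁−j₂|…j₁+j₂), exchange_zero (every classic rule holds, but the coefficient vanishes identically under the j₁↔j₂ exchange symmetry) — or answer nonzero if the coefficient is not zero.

nonzero

m-sum: m₁+m₂ = 3/2+(-3/2) = 0, M = 0  ✓
triangle: |j₁−j₂| = 0 ≤ J = 2 ≤ j₁+j₂ = 5  ✓
exchange: j₁≠j₂ or m₁≠m₂ — the exchange symmetry imposes no constraint here
value check: CG = +√(1/84) = +0.109109 ≠ 0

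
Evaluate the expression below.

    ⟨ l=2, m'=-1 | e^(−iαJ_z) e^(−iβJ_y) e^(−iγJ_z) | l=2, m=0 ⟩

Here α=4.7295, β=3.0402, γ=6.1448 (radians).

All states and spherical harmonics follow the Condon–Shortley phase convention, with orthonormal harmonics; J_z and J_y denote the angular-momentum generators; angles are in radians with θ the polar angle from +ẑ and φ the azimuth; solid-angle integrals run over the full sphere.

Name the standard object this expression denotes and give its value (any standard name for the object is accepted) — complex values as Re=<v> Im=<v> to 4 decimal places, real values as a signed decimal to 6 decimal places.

This is a Wigner D-matrix element — the rotation-matrix element ⟨l m'| R(α,β,γ) |l m⟩ in the angular-momentum basis.
D^2_{-1,0}(4.7295,3.0402,6.1448) = e^{-i·-1·4.7295}·d^2_{-1,0}(3.0402)·e^{-i·0·6.1448}. Compute d first:
Half-angle: c=0.050675, s=0.998715. N=√(1·6·2·2)=4.898979
k∈{1,2} keeps every argument non-negative
  k=1: (−1)^0·4.8990/(2)·0.0507^3·0.9987^1 = +0.000318
  k=2: (−1)^1·4.8990/(2)·0.0507^1·0.9987^3 = -0.123649
d^2_{-1,0}(3.0402) = +0.000318 -0.123649 = -0.123331
Attach z-rotation phases: D = e^{-i(-1)(4.7295)}·(-0.123331)·e^{-i(0)(6.1448)} = -0.002110+0.123313i

Wigner D-matrix element, Re=-0.0021 Im=0.1233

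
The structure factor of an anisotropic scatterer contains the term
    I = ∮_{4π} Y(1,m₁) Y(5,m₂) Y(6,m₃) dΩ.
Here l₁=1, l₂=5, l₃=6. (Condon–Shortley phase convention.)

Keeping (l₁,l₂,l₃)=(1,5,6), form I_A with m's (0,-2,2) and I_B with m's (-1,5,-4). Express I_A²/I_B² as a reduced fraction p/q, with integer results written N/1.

Shared (l₁,l₂,l₃)=(1,5,6): N and (l;000)² cancel in I_A²/I_B².
A: Δ = 0!·2!·10!/13! = 1/858; Racah Σ t=0..0: t=0:+1/30240 = 1/30240; ⇒ 3j(1 5 6; 0 -2 2)² = 16/429, sgn +1
B: Δ = 0!·2!·10!/13! = 1/858; Racah Σ t=0..0: t=0:+1/7257600 = 1/7257600; ⇒ 3j(1 5 6; -1 5 -4)² = 1/858, sgn +1
I_A²/I_B² = (16/429)/(1/858) = 32/1

32/1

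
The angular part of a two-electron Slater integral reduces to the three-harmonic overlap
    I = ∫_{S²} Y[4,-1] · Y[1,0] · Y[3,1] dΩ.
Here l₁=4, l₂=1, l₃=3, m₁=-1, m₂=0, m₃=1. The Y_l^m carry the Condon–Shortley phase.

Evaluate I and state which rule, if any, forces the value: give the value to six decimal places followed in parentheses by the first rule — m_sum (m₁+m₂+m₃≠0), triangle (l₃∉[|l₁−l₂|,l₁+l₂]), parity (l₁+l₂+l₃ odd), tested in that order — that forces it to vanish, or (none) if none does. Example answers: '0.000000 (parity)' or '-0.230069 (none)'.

m-sum 0 ✓  L=8 even ✓  3≤3≤5 ✓
Π(2lᵢ+1) = 9×3×7 = 189
triangle coeff Δ(4,1,3) = 1/252
Σ_t [1,1]: t=1:−1/36 = -1/36
(3j)²=4/63 [(4 1 3; 0 0 0)], sign=+1
Σ_t [1,1]: t=1:−1/48 = -1/48
(3j)²=5/84 [(4 1 3; -1 0 1)], sign=-1
⇒ 4πI² = 5/7
I = (-1)√(5/7/(4π)) = -0.23841361
No selection rule forces the value: the integral is nonzero (none).

-0.238414 (none)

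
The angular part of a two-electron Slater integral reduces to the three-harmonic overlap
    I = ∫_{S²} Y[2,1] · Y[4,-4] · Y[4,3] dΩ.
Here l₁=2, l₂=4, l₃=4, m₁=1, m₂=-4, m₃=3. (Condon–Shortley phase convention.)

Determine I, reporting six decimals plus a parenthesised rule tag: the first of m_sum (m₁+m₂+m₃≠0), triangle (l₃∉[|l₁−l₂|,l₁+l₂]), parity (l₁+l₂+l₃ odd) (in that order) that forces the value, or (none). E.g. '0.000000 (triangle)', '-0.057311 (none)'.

Checks pass: Σm=0; 10 even; l₃=4∈[2,6].
(2·2+1)(2·4+1)(2·4+1) = 405
Δ: 2! 2! 6! / 11! → 1/13860
sum: t=0:+1/192 t=1:−1/36 t=2:+1/192 = -5/288
3j²(2 4 4; 0 0 0) = Δ·Π!·Σ² = 20/693  (sign -1)
sum: t=0:+1/1440 = 1/1440
3j²(2 4 4; 1 -4 3) = Δ·Π!·Σ² = 7/165  (sign -1)
combine: 4πI² = 405·20/693·7/165 = 60/121
take √, sign +1: I = 0.19864517
No selection rule forces the value: the integral is nonzero (none).

0.198645 (none)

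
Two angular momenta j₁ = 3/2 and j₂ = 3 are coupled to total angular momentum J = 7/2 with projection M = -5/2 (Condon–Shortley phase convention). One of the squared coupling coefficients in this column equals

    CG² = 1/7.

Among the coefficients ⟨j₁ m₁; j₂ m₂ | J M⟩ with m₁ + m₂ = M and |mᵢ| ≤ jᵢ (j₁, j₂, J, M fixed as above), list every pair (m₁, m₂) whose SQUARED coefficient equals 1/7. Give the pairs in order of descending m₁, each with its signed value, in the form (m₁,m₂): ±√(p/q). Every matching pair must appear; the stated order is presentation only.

Admissible pairs with m₁+m₂ = M = -5/2: (-3/2,-1), (-1/2,-2), (1/2,-3)
  (m₁,m₂)=(1/2,-3): CG² = 8/21, CG = +√(8/21)
  (m₁,m₂)=(-1/2,-2): CG² = 1/7, CG = +√(1/7)   ← matches the target
  (m₁,m₂)=(-3/2,-1): CG² = 10/21, CG = −√(10/21)
Pairs with CG² = 1/7: (-1/2,-2): +√(1/7)

(-1/2,-2): +√(1/7)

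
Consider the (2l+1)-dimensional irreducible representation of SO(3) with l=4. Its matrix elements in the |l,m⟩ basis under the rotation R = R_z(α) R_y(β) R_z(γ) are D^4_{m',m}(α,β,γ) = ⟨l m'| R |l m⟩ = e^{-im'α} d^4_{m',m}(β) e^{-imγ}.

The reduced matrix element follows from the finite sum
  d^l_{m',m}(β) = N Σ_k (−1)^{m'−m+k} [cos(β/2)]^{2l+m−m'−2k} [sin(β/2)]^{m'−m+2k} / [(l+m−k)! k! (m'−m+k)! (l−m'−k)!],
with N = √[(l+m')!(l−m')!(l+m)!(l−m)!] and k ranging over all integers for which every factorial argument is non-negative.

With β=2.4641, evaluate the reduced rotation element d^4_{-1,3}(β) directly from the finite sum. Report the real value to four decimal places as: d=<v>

d^4_{-1,3}(β=2.4641) via the finite sum:
With c≡cos(β/2)=0.332305 and s≡sin(β/2)=0.943172, N=[6·120·5040·1]^{1/2}=1904.940944
k∈{4,5} keeps every argument non-negative
  k=4: (−1)^0·1904.9409/(144)·0.3323^4·0.9432^4 = +0.127653
  k=5: (−1)^1·1904.9409/(240)·0.3323^2·0.9432^6 = -0.617006
d^4_{-1,3}(2.4641) = +0.127653 -0.617006 = -0.489353

d=-0.4894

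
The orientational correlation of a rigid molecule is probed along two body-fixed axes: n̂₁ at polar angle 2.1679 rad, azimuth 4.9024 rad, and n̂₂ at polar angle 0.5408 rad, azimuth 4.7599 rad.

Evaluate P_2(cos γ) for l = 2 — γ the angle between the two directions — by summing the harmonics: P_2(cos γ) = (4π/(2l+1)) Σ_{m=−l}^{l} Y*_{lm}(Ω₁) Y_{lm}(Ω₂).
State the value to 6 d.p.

-0.494493

Term-by-term m-sum for l=2 (normalisation 4π/5 = 2.513274):
  m=-2: (-0.24532 - 0.09799j) × (-0.10192 + 0.00971j) = 0.02595 + 0.00760j  (running Σ = 0.02595 + 0.00760j)
  m=-1: (-0.06784 + 0.35274j) × (0.01619 + 0.34058j) = -0.12124 - 0.01739j  (running Σ = -0.09528 - 0.00979j)
  m=0: (-0.01628 + 0.00000j) × (0.38001 + 0.00000j) = -0.00619 + 0.00000j  (running Σ = -0.10147 - 0.00979j)
  m=1: (0.06784 + 0.35274j) × (-0.01619 + 0.34058j) = -0.12124 + 0.01739j  (running Σ = -0.22271 + 0.00760j)
  m=2: (-0.24532 + 0.09799j) × (-0.10192 - 0.00971j) = 0.02595 - 0.00760j  (running Σ = -0.19675 + 0.00000j)
Σ over m = -0.19675 + 0.00000j; ×(4π/5) → -0.49449 + 0.00000j. Real part: -0.494493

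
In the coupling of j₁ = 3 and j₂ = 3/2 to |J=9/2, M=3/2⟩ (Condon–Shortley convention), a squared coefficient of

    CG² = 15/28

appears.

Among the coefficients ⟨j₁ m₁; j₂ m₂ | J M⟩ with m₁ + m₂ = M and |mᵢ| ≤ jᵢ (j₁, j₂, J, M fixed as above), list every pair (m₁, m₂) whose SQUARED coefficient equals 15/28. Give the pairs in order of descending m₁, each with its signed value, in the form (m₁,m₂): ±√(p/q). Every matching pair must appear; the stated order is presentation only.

Admissible pairs with m₁+m₂ = M = 3/2: (0,3/2), (1,1/2), (2,-1/2), (3,-3/2)
  (m₁,m₂)=(3,-3/2): CG² = 1/84, CG = +√(1/84)
  (m₁,m₂)=(2,-1/2): CG² = 3/14, CG = +√(3/14)
  (m₁,m₂)=(1,1/2): CG² = 15/28, CG = +√(15/28)   ← matches the target
  (m₁,m₂)=(0,3/2): CG² = 5/21, CG = +√(5/21)
Pairs with CG² = 15/28: (1,1/2): +√(15/28)

(1,1/2): +√(15/28)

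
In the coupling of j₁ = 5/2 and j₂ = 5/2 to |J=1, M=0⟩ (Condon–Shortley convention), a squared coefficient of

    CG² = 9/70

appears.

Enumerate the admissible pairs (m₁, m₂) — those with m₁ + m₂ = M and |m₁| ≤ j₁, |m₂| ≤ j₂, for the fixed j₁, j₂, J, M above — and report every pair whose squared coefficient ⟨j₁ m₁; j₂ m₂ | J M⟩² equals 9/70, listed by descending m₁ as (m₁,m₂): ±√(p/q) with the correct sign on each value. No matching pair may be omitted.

(3/2,-3/2): −√(9/70); (-3/2,3/2): −√(9/70)

Admissible pairs with m₁+m₂ = M = 0: (-5/2,5/2), (-3/2,3/2), (-1/2,1/2), (1/2,-1/2), (3/2,-3/2), (5/2,-5/2)
  (m₁,m₂)=(5/2,-5/2): CG² = 5/14, CG = +√(5/14)
  (m₁,m₂)=(3/2,-3/2): CG² = 9/70, CG = −√(9/70)   ← matches the target
  (m₁,m₂)=(1/2,-1/2): CG² = 1/70, CG = +√(1/70)
  (m₁,m₂)=(-1/2,1/2): CG² = 1/70, CG = +√(1/70)
  (m₁,m₂)=(-3/2,3/2): CG² = 9/70, CG = −√(9/70)   ← matches the target
  (m₁,m₂)=(-5/2,5/2): CG² = 5/14, CG = +√(5/14)
Pairs with CG² = 9/70: (3/2,-3/2): −√(9/70); (-3/2,3/2): −√(9/70)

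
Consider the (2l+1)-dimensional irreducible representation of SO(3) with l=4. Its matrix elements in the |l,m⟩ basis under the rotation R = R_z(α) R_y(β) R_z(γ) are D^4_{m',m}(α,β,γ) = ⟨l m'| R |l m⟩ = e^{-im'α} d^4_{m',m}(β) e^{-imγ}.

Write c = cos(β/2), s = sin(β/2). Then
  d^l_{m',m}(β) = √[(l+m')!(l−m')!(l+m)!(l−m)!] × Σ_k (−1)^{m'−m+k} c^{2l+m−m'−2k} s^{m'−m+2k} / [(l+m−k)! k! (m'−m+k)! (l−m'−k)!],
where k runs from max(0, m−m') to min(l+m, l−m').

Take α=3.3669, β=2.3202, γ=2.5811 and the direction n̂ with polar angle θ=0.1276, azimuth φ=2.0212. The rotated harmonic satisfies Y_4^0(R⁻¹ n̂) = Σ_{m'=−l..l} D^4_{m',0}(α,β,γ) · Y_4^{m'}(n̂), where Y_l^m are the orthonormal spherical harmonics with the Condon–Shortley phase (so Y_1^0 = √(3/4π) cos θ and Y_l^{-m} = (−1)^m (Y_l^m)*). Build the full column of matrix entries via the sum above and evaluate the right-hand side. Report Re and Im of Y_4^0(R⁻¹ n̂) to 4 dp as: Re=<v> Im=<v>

Re=-0.3627 Im=0.0000

Need the full column D^4_{m',0} for m'=−4..4 at α=3.3669, β=2.3202, γ=2.5811.
cos(β/2)=0.399248, sin(β/2)=0.916843
d^4_{-4,0}: single k=4 term ⇒ +0.150210;  D = +0.093227+0.117778i
d^4_{-3,0}: k∈[3..4] ⇒ +0.092504 -0.487828 = -0.395324;  D = +0.308404+0.247321i
d^4_{-2,0}: k∈[2..4] ⇒ +0.032297 -0.454193 +0.898207 = +0.476311;  D = +0.428766+0.207443i
d^4_{-1,0}: k∈[1..4] ⇒ +0.006630 -0.209780 +1.106290 -0.972350 = -0.069210;  D = +0.067461+0.015462i
d^4_{0,0}: k∈[0..4] ⇒ +0.000646 -0.054471 +0.646328 -1.514869 +0.499298 = -0.423069;  D = -0.423069+0.000000i
d^4_{1,0}: k∈[0..3] ⇒ -0.006630 +0.209780 -1.106290 +0.972350 = +0.069210;  D = -0.067461+0.015462i
d^4_{2,0}: k∈[0..2] ⇒ +0.032297 -0.454193 +0.898207 = +0.476311;  D = +0.428766-0.207443i
d^4_{3,0}: k∈[0..1] ⇒ -0.092504 +0.487828 = +0.395324;  D = -0.308404+0.247321i
d^4_{4,0}: single k=0 term ⇒ +0.150210;  D = +0.093227-0.117778i
Y_4^{m'}(θ=0.1276,φ=2.0212) and Σ D·Y over m':
  (+0.0932+0.1178i)·(-0.0000-0.0001i)  (+0.3084+0.2473i)·(+0.0025+0.0006i)  (+0.4288+0.2074i)·(-0.0198+0.0250i)  (+0.0675+0.0155i)·(-0.1010-0.2089i)  (-0.4231+0.0000i)·(+0.7787+0.0000i)  (-0.0675+0.0155i)·(+0.1010-0.2089i)  (+0.4288-0.2074i)·(-0.0198-0.0250i)  (-0.3084+0.2473i)·(-0.0025+0.0006i)  (+0.0932-0.1178i)·(-0.0000+0.0001i)
Y_4^0(R⁻¹ n̂) = -0.362693+0.000000i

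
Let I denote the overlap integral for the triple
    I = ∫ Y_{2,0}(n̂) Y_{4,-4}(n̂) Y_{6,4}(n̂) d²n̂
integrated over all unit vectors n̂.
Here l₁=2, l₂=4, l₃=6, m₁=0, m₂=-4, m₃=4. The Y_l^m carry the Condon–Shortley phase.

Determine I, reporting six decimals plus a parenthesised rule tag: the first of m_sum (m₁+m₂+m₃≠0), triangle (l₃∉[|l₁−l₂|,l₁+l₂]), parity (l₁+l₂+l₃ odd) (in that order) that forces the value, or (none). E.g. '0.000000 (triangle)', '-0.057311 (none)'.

0.106690 (none)

Rules hold: Σm=0, L=12 even, 2≤6≤6.
N = 5·9·13 = 585
Δ = 0!·4!·8!/13! = 1/6435
Racah Σ t=0..0: t=0:+1/2304 = 1/2304
⇒ 3j(2 4 6; 0 0 0)² = 5/143, sgn +1
Racah Σ t=0..0: t=0:+1/161280 = 1/161280
⇒ 3j(2 4 6; 0 -4 4)² = 1/143, sgn +1
4πI² = N·(3j₀)²·(3jₘ)² = 225/1573
I = +1·√(0.143039/4π) = 0.10668957
No selection rule forces the value: the integral is nonzero (none).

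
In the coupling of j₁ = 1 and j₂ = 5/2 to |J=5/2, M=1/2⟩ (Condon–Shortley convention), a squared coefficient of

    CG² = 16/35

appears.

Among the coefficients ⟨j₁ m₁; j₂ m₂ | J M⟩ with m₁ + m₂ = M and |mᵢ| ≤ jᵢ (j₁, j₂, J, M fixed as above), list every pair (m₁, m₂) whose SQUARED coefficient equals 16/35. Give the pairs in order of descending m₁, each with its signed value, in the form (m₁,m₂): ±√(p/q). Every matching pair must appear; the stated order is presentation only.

(-1,3/2): −√(16/35)

Admissible pairs with m₁+m₂ = M = 1/2: (-1,3/2), (0,1/2), (1,-1/2)
  (m₁,m₂)=(1,-1/2): CG² = 18/35, CG = +√(18/35)
  (m₁,m₂)=(0,1/2): CG² = 1/35, CG = −√(1/35)
  (m₁,m₂)=(-1,3/2): CG² = 16/35, CG = −√(16/35)   ← matches the target
Pairs with CG² = 16/35: (-1,3/2): −√(16/35)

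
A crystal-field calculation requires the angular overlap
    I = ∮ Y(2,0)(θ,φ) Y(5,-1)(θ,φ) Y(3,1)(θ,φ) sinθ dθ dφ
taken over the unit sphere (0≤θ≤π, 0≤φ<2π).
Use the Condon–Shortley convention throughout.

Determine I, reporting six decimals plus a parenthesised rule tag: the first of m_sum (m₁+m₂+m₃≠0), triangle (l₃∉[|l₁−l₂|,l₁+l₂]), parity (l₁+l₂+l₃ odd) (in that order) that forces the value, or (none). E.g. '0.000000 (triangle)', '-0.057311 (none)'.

-0.227318 (none)

m-sum 0 ✓  L=10 even ✓  3≤3≤7 ✓
Π(2lᵢ+1) = 5×11×7 = 385
triangle coeff Δ(2,5,3) = 1/2310
Σ_t [2,2]: t=2:+1/144 = 1/144
(3j)²=10/231 [(2 5 3; 0 0 0)], sign=-1
Σ_t [2,2]: t=2:+1/192 = 1/192
(3j)²=3/77 [(2 5 3; 0 -1 1)], sign=+1
⇒ 4πI² = 50/77
I = (-1)√(50/77/(4π)) = -0.22731846
No selection rule forces the value: the integral is nonzero (none).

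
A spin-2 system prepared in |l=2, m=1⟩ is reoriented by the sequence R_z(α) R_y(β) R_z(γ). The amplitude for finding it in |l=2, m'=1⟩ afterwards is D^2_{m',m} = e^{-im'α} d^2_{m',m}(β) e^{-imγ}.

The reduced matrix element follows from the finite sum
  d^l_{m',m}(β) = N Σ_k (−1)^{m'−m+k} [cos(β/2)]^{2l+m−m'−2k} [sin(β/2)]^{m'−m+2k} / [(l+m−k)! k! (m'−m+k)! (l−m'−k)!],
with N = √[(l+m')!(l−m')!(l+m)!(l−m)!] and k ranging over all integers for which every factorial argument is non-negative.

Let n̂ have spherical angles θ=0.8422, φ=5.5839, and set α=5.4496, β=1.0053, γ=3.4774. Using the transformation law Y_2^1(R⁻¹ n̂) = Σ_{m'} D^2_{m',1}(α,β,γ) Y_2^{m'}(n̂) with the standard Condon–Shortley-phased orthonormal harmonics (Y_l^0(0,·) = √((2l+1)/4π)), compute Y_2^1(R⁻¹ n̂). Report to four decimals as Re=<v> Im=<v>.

Re=-0.0938 Im=0.1129

Need the full column D^2_{m',1} for m'=−2..2 at α=5.4496, β=1.0053, γ=3.4774.
cos(β/2)=0.876309, sin(β/2)=0.481749
d^2_{-2,1}: single k=3 term ⇒ +0.195953;  D = +0.082075+0.177936i
d^2_{-1,1}: k∈[2..3] ⇒ +0.534661 -0.053862 = +0.480798;  D = -0.187853+0.442581i
d^2_{0,1}: k∈[1..2] ⇒ +0.794088 -0.239992 = +0.554096;  D = -0.523147+0.182592i
d^2_{1,1}: k∈[0..1] ⇒ +0.589697 -0.534661 = +0.055037;  D = -0.048358-0.026279i
d^2_{2,1}: single k=0 term ⇒ -0.648370;  D = +0.153762+0.629874i
Y_2^{m'}(θ=0.8422,φ=5.5839) and Σ D·Y over m':
  (+0.0821+0.1779i)·(+0.0369+0.2118i)  (-0.1879+0.4426i)·(+0.2937+0.2470i)  (-0.5231+0.1826i)·(+0.1041+0.0000i)  (-0.0484-0.0263i)·(-0.2937+0.2470i)  (+0.1538+0.6299i)·(+0.0369-0.2118i)
Y_2^1(R⁻¹ n̂) = -0.093819+0.112942i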